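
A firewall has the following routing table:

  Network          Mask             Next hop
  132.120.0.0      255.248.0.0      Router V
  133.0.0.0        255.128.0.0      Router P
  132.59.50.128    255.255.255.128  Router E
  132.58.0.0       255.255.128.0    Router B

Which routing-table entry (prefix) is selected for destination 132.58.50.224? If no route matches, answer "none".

Entries matching 132.58.50.224:
  132.58.0.0/17 (132.58.0.0 - 132.58.127.255)
Most specific is 132.58.0.0/17.

132.58.0.0/17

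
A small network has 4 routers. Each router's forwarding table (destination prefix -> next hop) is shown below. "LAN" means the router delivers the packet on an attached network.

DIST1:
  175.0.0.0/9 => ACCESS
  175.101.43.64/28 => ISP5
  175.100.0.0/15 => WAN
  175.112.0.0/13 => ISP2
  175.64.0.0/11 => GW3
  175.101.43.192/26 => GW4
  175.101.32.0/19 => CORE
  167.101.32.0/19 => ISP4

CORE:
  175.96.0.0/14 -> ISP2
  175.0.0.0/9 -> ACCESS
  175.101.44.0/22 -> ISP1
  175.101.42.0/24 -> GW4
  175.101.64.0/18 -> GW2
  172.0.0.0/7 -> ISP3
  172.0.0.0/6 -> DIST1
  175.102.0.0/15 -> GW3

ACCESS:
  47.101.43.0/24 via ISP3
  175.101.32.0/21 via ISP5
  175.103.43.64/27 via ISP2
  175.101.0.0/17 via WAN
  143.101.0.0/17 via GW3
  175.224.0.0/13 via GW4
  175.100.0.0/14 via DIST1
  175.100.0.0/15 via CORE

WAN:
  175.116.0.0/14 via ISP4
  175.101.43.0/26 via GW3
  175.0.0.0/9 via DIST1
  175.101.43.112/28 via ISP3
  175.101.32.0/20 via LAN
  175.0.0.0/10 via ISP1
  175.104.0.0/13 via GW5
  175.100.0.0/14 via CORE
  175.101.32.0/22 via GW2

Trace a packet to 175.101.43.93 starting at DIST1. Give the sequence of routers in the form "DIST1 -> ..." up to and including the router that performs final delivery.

DIST1 -> CORE -> ACCESS -> WAN

At DIST1: longest match for 175.101.43.93 is 175.101.32.0/19 -> CORE
At CORE: longest match for 175.101.43.93 is 175.0.0.0/9 -> ACCESS
At ACCESS: longest match for 175.101.43.93 is 175.101.0.0/17 -> WAN
At WAN: longest match for 175.101.43.93 is 175.101.32.0/20 -> LAN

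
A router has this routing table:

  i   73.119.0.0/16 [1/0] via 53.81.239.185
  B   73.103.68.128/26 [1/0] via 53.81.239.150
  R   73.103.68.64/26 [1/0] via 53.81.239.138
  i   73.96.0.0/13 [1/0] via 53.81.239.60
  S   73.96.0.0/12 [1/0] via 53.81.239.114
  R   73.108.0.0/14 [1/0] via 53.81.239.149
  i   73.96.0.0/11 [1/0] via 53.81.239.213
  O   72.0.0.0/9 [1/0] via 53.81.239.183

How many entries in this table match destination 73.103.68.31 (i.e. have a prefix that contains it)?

3

Prefixes containing 73.103.68.31:
  73.96.0.0/11 (73.96.0.0 - 73.127.255.255)
  73.96.0.0/12 (73.96.0.0 - 73.111.255.255)
  73.96.0.0/13 (73.96.0.0 - 73.103.255.255)
Total matching entries: 3.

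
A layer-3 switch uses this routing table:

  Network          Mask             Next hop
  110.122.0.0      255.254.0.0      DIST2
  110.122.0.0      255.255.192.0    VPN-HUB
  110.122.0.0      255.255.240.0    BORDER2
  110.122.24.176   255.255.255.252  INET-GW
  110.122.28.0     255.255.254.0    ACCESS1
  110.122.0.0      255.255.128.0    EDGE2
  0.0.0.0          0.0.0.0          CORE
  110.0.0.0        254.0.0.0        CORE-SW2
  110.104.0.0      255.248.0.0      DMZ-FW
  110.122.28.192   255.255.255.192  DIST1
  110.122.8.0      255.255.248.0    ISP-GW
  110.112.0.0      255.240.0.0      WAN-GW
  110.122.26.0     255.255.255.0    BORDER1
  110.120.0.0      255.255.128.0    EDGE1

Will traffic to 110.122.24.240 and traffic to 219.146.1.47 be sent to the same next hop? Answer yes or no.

110.122.24.240: longest match 110.122.0.0/18 -> VPN-HUB
219.146.1.47: longest match 0.0.0.0/0 -> CORE

no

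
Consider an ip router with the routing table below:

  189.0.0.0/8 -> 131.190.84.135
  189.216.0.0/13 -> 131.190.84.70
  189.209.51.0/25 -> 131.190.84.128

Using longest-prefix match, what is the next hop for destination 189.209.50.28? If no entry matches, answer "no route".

Routes whose prefix contains 189.209.50.28:
  189.0.0.0/8 (189.0.0.0 - 189.255.255.255) -> 131.190.84.135
More-specific entries that do NOT match:
  189.209.51.0/25 (189.209.51.0 - 189.209.51.127) does not contain 189.209.50.28
  189.216.0.0/13 (189.216.0.0 - 189.223.255.255) does not contain 189.209.50.28
Longest matching prefix is /8 -> next hop 131.190.84.135.

131.190.84.135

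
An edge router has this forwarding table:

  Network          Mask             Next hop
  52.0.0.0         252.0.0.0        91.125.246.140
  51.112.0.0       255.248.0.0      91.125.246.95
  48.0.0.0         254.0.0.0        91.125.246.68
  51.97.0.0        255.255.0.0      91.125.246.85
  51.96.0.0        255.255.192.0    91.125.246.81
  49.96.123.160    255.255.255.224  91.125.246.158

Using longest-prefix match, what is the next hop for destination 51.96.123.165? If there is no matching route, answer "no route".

No entry's prefix contains 51.96.123.165; there is no default route.

no route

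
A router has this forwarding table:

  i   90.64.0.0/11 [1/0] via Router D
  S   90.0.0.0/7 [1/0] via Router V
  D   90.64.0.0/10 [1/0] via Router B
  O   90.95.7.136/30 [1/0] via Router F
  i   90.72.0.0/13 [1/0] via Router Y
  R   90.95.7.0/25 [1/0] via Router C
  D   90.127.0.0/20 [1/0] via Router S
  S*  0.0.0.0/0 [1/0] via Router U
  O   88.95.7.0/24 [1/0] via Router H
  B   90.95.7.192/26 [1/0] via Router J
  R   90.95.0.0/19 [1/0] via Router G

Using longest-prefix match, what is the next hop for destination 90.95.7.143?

Routes whose prefix contains 90.95.7.143:
  0.0.0.0/0 (default, matches everything) -> Router U
  90.0.0.0/7 (90.0.0.0 - 91.255.255.255) -> Router V
  90.64.0.0/10 (90.64.0.0 - 90.127.255.255) -> Router B
  90.64.0.0/11 (90.64.0.0 - 90.95.255.255) -> Router D
  90.95.0.0/19 (90.95.0.0 - 90.95.31.255) -> Router G
More-specific entries that do NOT match:
  90.95.7.136/30 (90.95.7.136 - 90.95.7.139) does not contain 90.95.7.143
  90.95.7.192/26 (90.95.7.192 - 90.95.7.255) does not contain 90.95.7.143
  90.95.7.0/25 (90.95.7.0 - 90.95.7.127) does not contain 90.95.7.143
  88.95.7.0/24 (88.95.7.0 - 88.95.7.255) does not contain 90.95.7.143
  90.127.0.0/20 (90.127.0.0 - 90.127.15.255) does not contain 90.95.7.143
Longest matching prefix is /19 -> next hop Router G.

Router G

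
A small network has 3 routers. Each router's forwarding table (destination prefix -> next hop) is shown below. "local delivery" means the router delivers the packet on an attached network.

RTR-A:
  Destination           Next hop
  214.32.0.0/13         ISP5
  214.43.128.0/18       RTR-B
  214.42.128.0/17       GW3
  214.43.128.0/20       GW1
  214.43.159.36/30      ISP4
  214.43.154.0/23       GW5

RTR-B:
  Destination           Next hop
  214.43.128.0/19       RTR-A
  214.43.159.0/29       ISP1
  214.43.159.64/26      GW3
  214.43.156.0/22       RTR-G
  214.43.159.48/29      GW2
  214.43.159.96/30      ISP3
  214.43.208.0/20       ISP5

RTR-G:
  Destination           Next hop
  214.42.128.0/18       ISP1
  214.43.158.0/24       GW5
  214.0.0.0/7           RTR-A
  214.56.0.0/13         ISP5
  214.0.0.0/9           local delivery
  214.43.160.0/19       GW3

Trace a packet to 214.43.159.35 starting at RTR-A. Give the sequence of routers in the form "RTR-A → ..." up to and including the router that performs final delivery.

At RTR-A: longest match for 214.43.159.35 is 214.43.128.0/18 -> RTR-B
At RTR-B: longest match for 214.43.159.35 is 214.43.156.0/22 -> RTR-G
At RTR-G: longest match for 214.43.159.35 is 214.0.0.0/9 -> local delivery

RTR-A → RTR-B → RTR-G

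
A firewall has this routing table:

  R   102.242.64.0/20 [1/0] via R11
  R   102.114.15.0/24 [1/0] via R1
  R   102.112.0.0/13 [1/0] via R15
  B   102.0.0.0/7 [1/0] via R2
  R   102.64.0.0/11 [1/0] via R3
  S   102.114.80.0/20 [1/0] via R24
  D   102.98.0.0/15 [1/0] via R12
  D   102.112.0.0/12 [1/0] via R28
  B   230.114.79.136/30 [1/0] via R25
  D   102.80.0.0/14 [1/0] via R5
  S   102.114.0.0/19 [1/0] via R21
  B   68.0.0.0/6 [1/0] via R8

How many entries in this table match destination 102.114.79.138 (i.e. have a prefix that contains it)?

Prefixes containing 102.114.79.138:
  102.0.0.0/7 (102.0.0.0 - 103.255.255.255)
  102.112.0.0/12 (102.112.0.0 - 102.127.255.255)
  102.112.0.0/13 (102.112.0.0 - 102.119.255.255)
Total matching entries: 3.

3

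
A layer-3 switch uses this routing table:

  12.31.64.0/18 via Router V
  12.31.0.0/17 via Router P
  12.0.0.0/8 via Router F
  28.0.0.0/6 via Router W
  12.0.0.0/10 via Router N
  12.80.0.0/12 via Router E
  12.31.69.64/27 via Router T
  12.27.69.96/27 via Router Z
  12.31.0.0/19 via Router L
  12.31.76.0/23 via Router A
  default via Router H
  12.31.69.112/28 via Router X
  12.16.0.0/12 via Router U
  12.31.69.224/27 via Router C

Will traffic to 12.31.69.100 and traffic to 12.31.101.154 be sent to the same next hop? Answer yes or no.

12.31.69.100: longest match 12.31.64.0/18 -> Router V
12.31.101.154: longest match 12.31.64.0/18 -> Router V

yes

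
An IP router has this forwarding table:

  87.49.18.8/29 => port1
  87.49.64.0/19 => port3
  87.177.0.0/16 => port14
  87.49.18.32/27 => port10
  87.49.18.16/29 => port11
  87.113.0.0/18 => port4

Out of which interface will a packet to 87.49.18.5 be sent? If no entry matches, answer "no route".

no route

No entry's prefix contains 87.49.18.5; there is no default route.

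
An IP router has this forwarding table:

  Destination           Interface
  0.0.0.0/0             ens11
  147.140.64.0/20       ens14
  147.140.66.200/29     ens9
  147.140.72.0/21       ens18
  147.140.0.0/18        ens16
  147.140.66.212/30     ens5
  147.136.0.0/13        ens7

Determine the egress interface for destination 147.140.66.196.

ens14

Routes whose prefix contains 147.140.66.196:
  0.0.0.0/0 (default, matches everything) -> ens11
  147.136.0.0/13 (147.136.0.0 - 147.143.255.255) -> ens7
  147.140.64.0/20 (147.140.64.0 - 147.140.79.255) -> ens14
More-specific entries that do NOT match:
  147.140.66.212/30 (147.140.66.212 - 147.140.66.215) does not contain 147.140.66.196
  147.140.66.200/29 (147.140.66.200 - 147.140.66.207) does not contain 147.140.66.196
  147.140.72.0/21 (147.140.72.0 - 147.140.79.255) does not contain 147.140.66.196
Longest matching prefix is /20 -> interface ens14.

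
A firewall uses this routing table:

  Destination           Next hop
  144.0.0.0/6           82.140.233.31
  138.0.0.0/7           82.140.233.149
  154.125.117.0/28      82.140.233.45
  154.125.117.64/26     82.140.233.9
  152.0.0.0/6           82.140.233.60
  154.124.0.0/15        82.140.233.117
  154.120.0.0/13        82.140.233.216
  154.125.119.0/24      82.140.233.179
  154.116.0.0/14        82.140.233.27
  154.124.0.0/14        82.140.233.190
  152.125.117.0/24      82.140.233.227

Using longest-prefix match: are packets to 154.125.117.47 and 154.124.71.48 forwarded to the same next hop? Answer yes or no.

154.125.117.47: longest match 154.124.0.0/15 -> 82.140.233.117
154.124.71.48: longest match 154.124.0.0/15 -> 82.140.233.117

yes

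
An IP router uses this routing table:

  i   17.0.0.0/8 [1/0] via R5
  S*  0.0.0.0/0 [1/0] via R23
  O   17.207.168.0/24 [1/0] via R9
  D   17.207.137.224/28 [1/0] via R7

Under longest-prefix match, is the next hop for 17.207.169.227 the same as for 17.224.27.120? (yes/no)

yes

17.207.169.227: longest match 17.0.0.0/8 -> R5
17.224.27.120: longest match 17.0.0.0/8 -> R5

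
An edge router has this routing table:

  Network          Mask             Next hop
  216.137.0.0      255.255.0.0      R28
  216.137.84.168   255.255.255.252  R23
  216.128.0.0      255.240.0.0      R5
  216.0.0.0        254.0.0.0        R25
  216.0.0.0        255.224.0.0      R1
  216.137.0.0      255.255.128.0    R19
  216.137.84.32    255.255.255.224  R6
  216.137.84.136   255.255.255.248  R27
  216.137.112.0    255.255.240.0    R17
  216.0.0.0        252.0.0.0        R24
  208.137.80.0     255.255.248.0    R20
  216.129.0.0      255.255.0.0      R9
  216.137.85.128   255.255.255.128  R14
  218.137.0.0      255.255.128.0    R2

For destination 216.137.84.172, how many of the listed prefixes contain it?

Prefixes containing 216.137.84.172:
  216.0.0.0/6 (216.0.0.0 - 219.255.255.255)
  216.0.0.0/7 (216.0.0.0 - 217.255.255.255)
  216.128.0.0/12 (216.128.0.0 - 216.143.255.255)
  216.137.0.0/16 (216.137.0.0 - 216.137.255.255)
  216.137.0.0/17 (216.137.0.0 - 216.137.127.255)
Total matching entries: 5.

5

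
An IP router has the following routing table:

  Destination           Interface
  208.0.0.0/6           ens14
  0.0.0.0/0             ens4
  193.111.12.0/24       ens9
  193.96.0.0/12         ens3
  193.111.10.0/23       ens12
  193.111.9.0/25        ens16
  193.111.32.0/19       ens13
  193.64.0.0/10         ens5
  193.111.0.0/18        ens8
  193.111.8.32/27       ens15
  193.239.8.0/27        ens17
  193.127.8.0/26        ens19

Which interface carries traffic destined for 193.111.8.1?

Routes whose prefix contains 193.111.8.1:
  0.0.0.0/0 (default, matches everything) -> ens4
  193.64.0.0/10 (193.64.0.0 - 193.127.255.255) -> ens5
  193.96.0.0/12 (193.96.0.0 - 193.111.255.255) -> ens3
  193.111.0.0/18 (193.111.0.0 - 193.111.63.255) -> ens8
More-specific entries that do NOT match:
  193.111.8.32/27 (193.111.8.32 - 193.111.8.63) does not contain 193.111.8.1
  193.239.8.0/27 (193.239.8.0 - 193.239.8.31) does not contain 193.111.8.1
  193.127.8.0/26 (193.127.8.0 - 193.127.8.63) does not contain 193.111.8.1
  193.111.9.0/25 (193.111.9.0 - 193.111.9.127) does not contain 193.111.8.1
  193.111.12.0/24 (193.111.12.0 - 193.111.12.255) does not contain 193.111.8.1
  193.111.10.0/23 (193.111.10.0 - 193.111.11.255) does not contain 193.111.8.1
  193.111.32.0/19 (193.111.32.0 - 193.111.63.255) does not contain 193.111.8.1
Longest matching prefix is /18 -> interface ens8.

ens8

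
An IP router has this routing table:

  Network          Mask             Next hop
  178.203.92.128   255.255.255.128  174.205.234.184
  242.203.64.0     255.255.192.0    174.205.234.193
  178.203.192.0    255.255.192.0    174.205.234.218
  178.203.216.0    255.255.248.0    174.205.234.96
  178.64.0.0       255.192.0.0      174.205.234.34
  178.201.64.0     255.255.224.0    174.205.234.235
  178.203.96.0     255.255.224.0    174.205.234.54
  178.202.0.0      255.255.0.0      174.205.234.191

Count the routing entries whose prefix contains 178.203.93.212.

0

No listed prefix contains 178.203.93.212.
Total matching entries: 0.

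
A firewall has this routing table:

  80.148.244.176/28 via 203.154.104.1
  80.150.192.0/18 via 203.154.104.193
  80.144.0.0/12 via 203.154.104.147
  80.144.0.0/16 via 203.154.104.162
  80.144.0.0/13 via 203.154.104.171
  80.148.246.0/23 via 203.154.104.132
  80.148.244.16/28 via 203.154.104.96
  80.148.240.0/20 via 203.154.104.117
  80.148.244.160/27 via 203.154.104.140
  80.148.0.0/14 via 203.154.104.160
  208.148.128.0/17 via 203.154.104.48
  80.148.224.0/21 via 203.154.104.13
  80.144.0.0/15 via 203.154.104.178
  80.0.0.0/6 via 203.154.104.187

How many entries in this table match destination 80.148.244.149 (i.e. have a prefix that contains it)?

5

Prefixes containing 80.148.244.149:
  80.0.0.0/6 (80.0.0.0 - 83.255.255.255)
  80.144.0.0/12 (80.144.0.0 - 80.159.255.255)
  80.144.0.0/13 (80.144.0.0 - 80.151.255.255)
  80.148.0.0/14 (80.148.0.0 - 80.151.255.255)
  80.148.240.0/20 (80.148.240.0 - 80.148.255.255)
Total matching entries: 5.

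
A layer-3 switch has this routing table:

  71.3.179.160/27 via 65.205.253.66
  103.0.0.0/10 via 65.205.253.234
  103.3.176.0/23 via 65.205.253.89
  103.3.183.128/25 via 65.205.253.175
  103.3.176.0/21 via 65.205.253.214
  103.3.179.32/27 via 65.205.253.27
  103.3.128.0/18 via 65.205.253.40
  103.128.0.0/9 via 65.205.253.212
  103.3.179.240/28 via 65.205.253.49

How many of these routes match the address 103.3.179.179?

Prefixes containing 103.3.179.179:
  103.0.0.0/10 (103.0.0.0 - 103.63.255.255)
  103.3.128.0/18 (103.3.128.0 - 103.3.191.255)
  103.3.176.0/21 (103.3.176.0 - 103.3.183.255)
Total matching entries: 3.

3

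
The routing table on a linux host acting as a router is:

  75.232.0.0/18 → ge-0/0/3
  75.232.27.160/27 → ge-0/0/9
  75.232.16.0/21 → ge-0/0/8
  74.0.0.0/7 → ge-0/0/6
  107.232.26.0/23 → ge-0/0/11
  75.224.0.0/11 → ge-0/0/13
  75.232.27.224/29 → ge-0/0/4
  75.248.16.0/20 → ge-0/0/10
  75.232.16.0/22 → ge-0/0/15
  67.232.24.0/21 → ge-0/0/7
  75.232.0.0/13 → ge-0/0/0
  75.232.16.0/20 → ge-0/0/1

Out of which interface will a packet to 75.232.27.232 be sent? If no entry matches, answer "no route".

ge-0/0/1

Routes whose prefix contains 75.232.27.232:
  74.0.0.0/7 (74.0.0.0 - 75.255.255.255) -> ge-0/0/6
  75.224.0.0/11 (75.224.0.0 - 75.255.255.255) -> ge-0/0/13
  75.232.0.0/13 (75.232.0.0 - 75.239.255.255) -> ge-0/0/0
  75.232.0.0/18 (75.232.0.0 - 75.232.63.255) -> ge-0/0/3
  75.232.16.0/20 (75.232.16.0 - 75.232.31.255) -> ge-0/0/1
More-specific entries that do NOT match:
  75.232.27.224/29 (75.232.27.224 - 75.232.27.231) does not contain 75.232.27.232
  75.232.27.160/27 (75.232.27.160 - 75.232.27.191) does not contain 75.232.27.232
  107.232.26.0/23 (107.232.26.0 - 107.232.27.255) does not contain 75.232.27.232
  75.232.16.0/22 (75.232.16.0 - 75.232.19.255) does not contain 75.232.27.232
  75.232.16.0/21 (75.232.16.0 - 75.232.23.255) does not contain 75.232.27.232
  67.232.24.0/21 (67.232.24.0 - 67.232.31.255) does not contain 75.232.27.232
Longest matching prefix is /20 -> interface ge-0/0/1.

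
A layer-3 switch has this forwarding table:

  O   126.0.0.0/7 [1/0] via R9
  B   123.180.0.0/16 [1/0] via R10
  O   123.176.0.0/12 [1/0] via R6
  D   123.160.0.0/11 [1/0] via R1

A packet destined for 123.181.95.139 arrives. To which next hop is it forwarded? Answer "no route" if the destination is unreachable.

R6

Routes whose prefix contains 123.181.95.139:
  123.160.0.0/11 (123.160.0.0 - 123.191.255.255) -> R1
  123.176.0.0/12 (123.176.0.0 - 123.191.255.255) -> R6
More-specific entries that do NOT match:
  123.180.0.0/16 (123.180.0.0 - 123.180.255.255) does not contain 123.181.95.139
Longest matching prefix is /12 -> next hop R6.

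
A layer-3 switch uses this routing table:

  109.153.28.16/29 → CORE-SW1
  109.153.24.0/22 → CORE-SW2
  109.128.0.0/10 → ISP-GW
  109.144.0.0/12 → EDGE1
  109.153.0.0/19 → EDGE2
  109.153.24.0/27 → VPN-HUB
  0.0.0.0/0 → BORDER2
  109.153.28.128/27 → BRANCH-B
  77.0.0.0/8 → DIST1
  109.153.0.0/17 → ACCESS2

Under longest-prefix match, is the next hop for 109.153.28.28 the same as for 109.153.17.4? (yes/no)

yes

109.153.28.28: longest match 109.153.0.0/19 -> EDGE2
109.153.17.4: longest match 109.153.0.0/19 -> EDGE2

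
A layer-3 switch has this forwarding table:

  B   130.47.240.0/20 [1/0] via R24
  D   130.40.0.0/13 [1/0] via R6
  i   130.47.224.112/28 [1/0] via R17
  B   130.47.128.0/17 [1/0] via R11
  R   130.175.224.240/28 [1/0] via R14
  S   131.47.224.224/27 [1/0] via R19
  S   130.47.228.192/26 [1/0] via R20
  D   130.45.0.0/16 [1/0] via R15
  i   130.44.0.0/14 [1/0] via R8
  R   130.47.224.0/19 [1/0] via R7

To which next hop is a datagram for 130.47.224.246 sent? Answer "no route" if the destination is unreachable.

Routes whose prefix contains 130.47.224.246:
  130.40.0.0/13 (130.40.0.0 - 130.47.255.255) -> R6
  130.44.0.0/14 (130.44.0.0 - 130.47.255.255) -> R8
  130.47.128.0/17 (130.47.128.0 - 130.47.255.255) -> R11
  130.47.224.0/19 (130.47.224.0 - 130.47.255.255) -> R7
More-specific entries that do NOT match:
  130.47.224.112/28 (130.47.224.112 - 130.47.224.127) does not contain 130.47.224.246
  130.175.224.240/28 (130.175.224.240 - 130.175.224.255) does not contain 130.47.224.246
  131.47.224.224/27 (131.47.224.224 - 131.47.224.255) does not contain 130.47.224.246
  130.47.228.192/26 (130.47.228.192 - 130.47.228.255) does not contain 130.47.224.246
  130.47.240.0/20 (130.47.240.0 - 130.47.255.255) does not contain 130.47.224.246
Longest matching prefix is /19 -> next hop R7.

R7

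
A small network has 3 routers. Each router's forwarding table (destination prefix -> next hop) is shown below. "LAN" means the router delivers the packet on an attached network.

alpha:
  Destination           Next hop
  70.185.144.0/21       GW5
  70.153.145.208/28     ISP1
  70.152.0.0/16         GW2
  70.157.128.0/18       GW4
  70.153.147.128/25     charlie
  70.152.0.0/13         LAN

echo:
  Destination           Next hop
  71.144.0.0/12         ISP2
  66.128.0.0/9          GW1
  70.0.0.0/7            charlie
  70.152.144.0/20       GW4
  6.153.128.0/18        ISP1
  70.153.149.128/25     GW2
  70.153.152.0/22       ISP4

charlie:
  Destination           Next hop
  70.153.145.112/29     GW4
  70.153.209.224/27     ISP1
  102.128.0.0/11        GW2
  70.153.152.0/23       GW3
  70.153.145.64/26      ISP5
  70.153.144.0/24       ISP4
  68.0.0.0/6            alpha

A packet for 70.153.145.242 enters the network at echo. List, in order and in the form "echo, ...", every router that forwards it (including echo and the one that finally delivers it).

At echo: longest match for 70.153.145.242 is 70.0.0.0/7 -> charlie
At charlie: longest match for 70.153.145.242 is 68.0.0.0/6 -> alpha
At alpha: longest match for 70.153.145.242 is 70.152.0.0/13 -> LAN

echo, charlie, alpha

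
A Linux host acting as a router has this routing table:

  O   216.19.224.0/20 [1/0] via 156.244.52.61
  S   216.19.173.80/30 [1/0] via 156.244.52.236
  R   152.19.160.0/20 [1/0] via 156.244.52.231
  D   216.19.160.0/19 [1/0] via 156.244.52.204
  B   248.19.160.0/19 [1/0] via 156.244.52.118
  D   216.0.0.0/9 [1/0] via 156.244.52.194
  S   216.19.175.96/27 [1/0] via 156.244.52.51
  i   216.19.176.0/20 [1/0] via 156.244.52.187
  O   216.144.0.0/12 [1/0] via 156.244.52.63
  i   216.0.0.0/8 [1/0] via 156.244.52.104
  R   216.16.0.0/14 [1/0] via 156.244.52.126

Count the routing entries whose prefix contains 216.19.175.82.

Prefixes containing 216.19.175.82:
  216.0.0.0/8 (216.0.0.0 - 216.255.255.255)
  216.0.0.0/9 (216.0.0.0 - 216.127.255.255)
  216.16.0.0/14 (216.16.0.0 - 216.19.255.255)
  216.19.160.0/19 (216.19.160.0 - 216.19.191.255)
Total matching entries: 4.

4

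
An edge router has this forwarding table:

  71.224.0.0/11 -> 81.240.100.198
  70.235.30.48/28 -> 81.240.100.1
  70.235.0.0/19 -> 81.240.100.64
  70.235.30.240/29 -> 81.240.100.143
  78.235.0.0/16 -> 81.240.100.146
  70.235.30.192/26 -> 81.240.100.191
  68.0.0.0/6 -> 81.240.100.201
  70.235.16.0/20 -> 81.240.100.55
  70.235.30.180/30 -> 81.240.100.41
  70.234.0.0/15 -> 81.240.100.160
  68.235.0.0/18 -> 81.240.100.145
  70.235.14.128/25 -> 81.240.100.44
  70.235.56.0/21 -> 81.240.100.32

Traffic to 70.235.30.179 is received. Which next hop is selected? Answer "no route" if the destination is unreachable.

81.240.100.55

Routes whose prefix contains 70.235.30.179:
  68.0.0.0/6 (68.0.0.0 - 71.255.255.255) -> 81.240.100.201
  70.234.0.0/15 (70.234.0.0 - 70.235.255.255) -> 81.240.100.160
  70.235.0.0/19 (70.235.0.0 - 70.235.31.255) -> 81.240.100.64
  70.235.16.0/20 (70.235.16.0 - 70.235.31.255) -> 81.240.100.55
More-specific entries that do NOT match:
  70.235.30.180/30 (70.235.30.180 - 70.235.30.183) does not contain 70.235.30.179
  70.235.30.240/29 (70.235.30.240 - 70.235.30.247) does not contain 70.235.30.179
  70.235.30.48/28 (70.235.30.48 - 70.235.30.63) does not contain 70.235.30.179
  70.235.30.192/26 (70.235.30.192 - 70.235.30.255) does not contain 70.235.30.179
  70.235.14.128/25 (70.235.14.128 - 70.235.14.255) does not contain 70.235.30.179
  70.235.56.0/21 (70.235.56.0 - 70.235.63.255) does not contain 70.235.30.179
Longest matching prefix is /20 -> next hop 81.240.100.55.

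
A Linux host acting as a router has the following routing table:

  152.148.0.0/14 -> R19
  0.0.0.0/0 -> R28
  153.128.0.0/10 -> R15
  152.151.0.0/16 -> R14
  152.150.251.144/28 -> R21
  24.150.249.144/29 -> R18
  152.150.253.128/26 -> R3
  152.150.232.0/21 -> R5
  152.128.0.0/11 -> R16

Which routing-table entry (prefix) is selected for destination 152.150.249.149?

152.148.0.0/14

Entries matching 152.150.249.149:
  0.0.0.0/0 (default, matches everything)
  152.128.0.0/11 (152.128.0.0 - 152.159.255.255)
  152.148.0.0/14 (152.148.0.0 - 152.151.255.255)
Most specific is 152.148.0.0/14.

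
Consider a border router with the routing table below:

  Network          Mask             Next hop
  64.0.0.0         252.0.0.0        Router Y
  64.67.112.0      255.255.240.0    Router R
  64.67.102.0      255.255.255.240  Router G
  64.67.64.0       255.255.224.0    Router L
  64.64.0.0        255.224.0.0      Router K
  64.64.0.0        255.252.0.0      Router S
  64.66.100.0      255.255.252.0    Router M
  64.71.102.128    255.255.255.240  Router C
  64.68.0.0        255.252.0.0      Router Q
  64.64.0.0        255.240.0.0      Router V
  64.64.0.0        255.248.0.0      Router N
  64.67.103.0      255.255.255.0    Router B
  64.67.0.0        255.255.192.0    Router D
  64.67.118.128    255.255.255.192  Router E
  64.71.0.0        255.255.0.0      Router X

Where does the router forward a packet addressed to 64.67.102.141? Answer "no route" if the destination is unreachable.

Routes whose prefix contains 64.67.102.141:
  64.0.0.0/6 (64.0.0.0 - 67.255.255.255) -> Router Y
  64.64.0.0/11 (64.64.0.0 - 64.95.255.255) -> Router K
  64.64.0.0/12 (64.64.0.0 - 64.79.255.255) -> Router V
  64.64.0.0/13 (64.64.0.0 - 64.71.255.255) -> Router N
  64.64.0.0/14 (64.64.0.0 - 64.67.255.255) -> Router S
More-specific entries that do NOT match:
  64.67.102.0/28 (64.67.102.0 - 64.67.102.15) does not contain 64.67.102.141
  64.71.102.128/28 (64.71.102.128 - 64.71.102.143) does not contain 64.67.102.141
  64.67.118.128/26 (64.67.118.128 - 64.67.118.191) does not contain 64.67.102.141
  64.67.103.0/24 (64.67.103.0 - 64.67.103.255) does not contain 64.67.102.141
  64.66.100.0/22 (64.66.100.0 - 64.66.103.255) does not contain 64.67.102.141
  64.67.112.0/20 (64.67.112.0 - 64.67.127.255) does not contain 64.67.102.141
  64.67.64.0/19 (64.67.64.0 - 64.67.95.255) does not contain 64.67.102.141
  64.67.0.0/18 (64.67.0.0 - 64.67.63.255) does not contain 64.67.102.141
  64.71.0.0/16 (64.71.0.0 - 64.71.255.255) does not contain 64.67.102.141
Longest matching prefix is /14 -> next hop Router S.

Router S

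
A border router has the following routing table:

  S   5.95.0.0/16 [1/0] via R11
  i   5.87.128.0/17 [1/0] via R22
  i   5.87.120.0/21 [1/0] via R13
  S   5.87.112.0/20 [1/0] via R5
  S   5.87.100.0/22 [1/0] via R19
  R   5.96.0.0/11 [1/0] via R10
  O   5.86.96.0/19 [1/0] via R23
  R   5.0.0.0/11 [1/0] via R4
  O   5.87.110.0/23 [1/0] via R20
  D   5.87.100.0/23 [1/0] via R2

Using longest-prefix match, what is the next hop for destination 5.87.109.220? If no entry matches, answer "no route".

no route

No entry's prefix contains 5.87.109.220; there is no default route.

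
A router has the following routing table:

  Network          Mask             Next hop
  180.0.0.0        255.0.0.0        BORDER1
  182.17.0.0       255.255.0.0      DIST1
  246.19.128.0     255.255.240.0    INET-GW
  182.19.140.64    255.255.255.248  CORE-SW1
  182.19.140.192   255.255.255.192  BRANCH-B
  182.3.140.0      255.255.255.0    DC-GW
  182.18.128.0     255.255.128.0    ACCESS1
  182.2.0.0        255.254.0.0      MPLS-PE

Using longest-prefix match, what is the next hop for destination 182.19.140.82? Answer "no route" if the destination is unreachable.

no route

No entry's prefix contains 182.19.140.82; there is no default route.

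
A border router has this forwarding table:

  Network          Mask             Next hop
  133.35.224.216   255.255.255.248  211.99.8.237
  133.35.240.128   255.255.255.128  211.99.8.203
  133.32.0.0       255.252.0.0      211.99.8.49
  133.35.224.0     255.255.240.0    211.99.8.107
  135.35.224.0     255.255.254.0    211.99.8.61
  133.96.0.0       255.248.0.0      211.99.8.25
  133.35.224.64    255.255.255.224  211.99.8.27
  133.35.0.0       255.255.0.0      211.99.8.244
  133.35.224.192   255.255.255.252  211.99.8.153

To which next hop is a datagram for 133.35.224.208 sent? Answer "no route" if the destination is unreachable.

Routes whose prefix contains 133.35.224.208:
  133.32.0.0/14 (133.32.0.0 - 133.35.255.255) -> 211.99.8.49
  133.35.0.0/16 (133.35.0.0 - 133.35.255.255) -> 211.99.8.244
  133.35.224.0/20 (133.35.224.0 - 133.35.239.255) -> 211.99.8.107
More-specific entries that do NOT match:
  133.35.224.192/30 (133.35.224.192 - 133.35.224.195) does not contain 133.35.224.208
  133.35.224.216/29 (133.35.224.216 - 133.35.224.223) does not contain 133.35.224.208
  133.35.224.64/27 (133.35.224.64 - 133.35.224.95) does not contain 133.35.224.208
  133.35.240.128/25 (133.35.240.128 - 133.35.240.255) does not contain 133.35.224.208
  135.35.224.0/23 (135.35.224.0 - 135.35.225.255) does not contain 133.35.224.208
Longest matching prefix is /20 -> next hop 211.99.8.107.

211.99.8.107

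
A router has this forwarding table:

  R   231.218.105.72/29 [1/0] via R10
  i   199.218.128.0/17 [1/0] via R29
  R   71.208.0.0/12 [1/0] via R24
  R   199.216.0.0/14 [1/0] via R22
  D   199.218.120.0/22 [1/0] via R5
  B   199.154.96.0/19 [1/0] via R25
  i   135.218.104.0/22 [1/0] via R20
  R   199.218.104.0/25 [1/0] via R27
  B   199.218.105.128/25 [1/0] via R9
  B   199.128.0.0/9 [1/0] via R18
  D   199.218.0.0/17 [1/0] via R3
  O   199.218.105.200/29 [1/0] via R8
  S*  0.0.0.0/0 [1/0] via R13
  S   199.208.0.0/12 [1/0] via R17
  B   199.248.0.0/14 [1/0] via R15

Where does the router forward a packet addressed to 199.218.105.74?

R3

Routes whose prefix contains 199.218.105.74:
  0.0.0.0/0 (default, matches everything) -> R13
  199.128.0.0/9 (199.128.0.0 - 199.255.255.255) -> R18
  199.208.0.0/12 (199.208.0.0 - 199.223.255.255) -> R17
  199.216.0.0/14 (199.216.0.0 - 199.219.255.255) -> R22
  199.218.0.0/17 (199.218.0.0 - 199.218.127.255) -> R3
More-specific entries that do NOT match:
  231.218.105.72/29 (231.218.105.72 - 231.218.105.79) does not contain 199.218.105.74
  199.218.105.200/29 (199.218.105.200 - 199.218.105.207) does not contain 199.218.105.74
  199.218.104.0/25 (199.218.104.0 - 199.218.104.127) does not contain 199.218.105.74
  199.218.105.128/25 (199.218.105.128 - 199.218.105.255) does not contain 199.218.105.74
  199.218.120.0/22 (199.218.120.0 - 199.218.123.255) does not contain 199.218.105.74
  135.218.104.0/22 (135.218.104.0 - 135.218.107.255) does not contain 199.218.105.74
  199.154.96.0/19 (199.154.96.0 - 199.154.127.255) does not contain 199.218.105.74
Longest matching prefix is /17 -> next hop R3.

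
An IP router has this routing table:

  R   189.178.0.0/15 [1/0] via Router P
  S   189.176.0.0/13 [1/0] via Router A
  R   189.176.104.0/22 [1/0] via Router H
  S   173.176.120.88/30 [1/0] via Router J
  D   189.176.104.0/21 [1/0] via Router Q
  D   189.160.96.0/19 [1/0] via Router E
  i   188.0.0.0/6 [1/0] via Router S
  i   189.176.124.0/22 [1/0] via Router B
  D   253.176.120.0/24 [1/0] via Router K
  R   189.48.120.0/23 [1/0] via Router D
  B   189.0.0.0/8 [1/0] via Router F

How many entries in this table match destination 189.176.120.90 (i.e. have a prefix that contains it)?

3

Prefixes containing 189.176.120.90:
  188.0.0.0/6 (188.0.0.0 - 191.255.255.255)
  189.0.0.0/8 (189.0.0.0 - 189.255.255.255)
  189.176.0.0/13 (189.176.0.0 - 189.183.255.255)
Total matching entries: 3.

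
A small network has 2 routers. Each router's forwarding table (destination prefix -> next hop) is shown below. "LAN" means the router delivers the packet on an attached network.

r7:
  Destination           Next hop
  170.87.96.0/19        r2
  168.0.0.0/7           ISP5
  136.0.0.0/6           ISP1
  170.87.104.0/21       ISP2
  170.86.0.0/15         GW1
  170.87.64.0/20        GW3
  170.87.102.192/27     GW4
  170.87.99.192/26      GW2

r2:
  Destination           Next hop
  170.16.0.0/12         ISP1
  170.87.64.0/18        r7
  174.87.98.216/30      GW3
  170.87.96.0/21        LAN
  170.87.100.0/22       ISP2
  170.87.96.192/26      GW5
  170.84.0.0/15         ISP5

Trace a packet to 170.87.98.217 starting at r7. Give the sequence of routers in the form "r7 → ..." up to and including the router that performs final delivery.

r7 → r2

At r7: longest match for 170.87.98.217 is 170.87.96.0/19 -> r2
At r2: longest match for 170.87.98.217 is 170.87.96.0/21 -> LAN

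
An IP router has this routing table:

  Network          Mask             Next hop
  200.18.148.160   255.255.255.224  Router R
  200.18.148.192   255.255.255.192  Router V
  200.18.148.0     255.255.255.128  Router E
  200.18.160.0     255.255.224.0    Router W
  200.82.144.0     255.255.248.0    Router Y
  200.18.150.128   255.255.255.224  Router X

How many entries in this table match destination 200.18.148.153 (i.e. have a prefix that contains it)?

0

No listed prefix contains 200.18.148.153.
Total matching entries: 0.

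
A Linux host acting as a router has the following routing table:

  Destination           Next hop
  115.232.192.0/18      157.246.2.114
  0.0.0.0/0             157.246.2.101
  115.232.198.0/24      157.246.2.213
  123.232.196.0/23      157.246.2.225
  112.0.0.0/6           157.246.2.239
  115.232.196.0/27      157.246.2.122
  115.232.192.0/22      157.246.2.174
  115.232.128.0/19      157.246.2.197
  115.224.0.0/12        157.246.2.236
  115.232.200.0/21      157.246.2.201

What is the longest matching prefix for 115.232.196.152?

Entries matching 115.232.196.152:
  0.0.0.0/0 (default, matches everything)
  112.0.0.0/6 (112.0.0.0 - 115.255.255.255)
  115.224.0.0/12 (115.224.0.0 - 115.239.255.255)
  115.232.192.0/18 (115.232.192.0 - 115.232.255.255)
Most specific is 115.232.192.0/18.

115.232.192.0/18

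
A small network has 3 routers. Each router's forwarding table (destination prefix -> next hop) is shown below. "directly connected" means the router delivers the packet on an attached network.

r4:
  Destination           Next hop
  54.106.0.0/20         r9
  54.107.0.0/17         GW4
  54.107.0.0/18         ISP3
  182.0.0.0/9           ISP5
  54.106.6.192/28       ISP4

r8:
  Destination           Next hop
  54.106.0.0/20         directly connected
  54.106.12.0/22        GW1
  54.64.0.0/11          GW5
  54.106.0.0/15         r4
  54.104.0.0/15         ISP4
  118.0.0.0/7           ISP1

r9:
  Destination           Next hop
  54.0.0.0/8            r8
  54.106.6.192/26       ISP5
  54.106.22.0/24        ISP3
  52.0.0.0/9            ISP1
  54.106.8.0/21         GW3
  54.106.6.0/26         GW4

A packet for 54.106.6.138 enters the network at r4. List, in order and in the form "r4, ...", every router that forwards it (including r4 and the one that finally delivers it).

At r4: longest match for 54.106.6.138 is 54.106.0.0/20 -> r9
At r9: longest match for 54.106.6.138 is 54.0.0.0/8 -> r8
At r8: longest match for 54.106.6.138 is 54.106.0.0/20 -> directly connected

r4, r9, r8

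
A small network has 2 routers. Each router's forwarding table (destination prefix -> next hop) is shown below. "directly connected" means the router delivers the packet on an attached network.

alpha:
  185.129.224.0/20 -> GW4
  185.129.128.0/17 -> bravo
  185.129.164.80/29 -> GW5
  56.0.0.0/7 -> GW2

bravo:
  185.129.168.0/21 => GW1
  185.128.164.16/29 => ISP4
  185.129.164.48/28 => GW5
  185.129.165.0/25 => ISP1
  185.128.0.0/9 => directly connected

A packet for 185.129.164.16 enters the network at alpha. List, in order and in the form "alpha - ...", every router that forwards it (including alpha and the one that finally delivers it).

alpha - bravo

At alpha: longest match for 185.129.164.16 is 185.129.128.0/17 -> bravo
At bravo: longest match for 185.129.164.16 is 185.128.0.0/9 -> directly connected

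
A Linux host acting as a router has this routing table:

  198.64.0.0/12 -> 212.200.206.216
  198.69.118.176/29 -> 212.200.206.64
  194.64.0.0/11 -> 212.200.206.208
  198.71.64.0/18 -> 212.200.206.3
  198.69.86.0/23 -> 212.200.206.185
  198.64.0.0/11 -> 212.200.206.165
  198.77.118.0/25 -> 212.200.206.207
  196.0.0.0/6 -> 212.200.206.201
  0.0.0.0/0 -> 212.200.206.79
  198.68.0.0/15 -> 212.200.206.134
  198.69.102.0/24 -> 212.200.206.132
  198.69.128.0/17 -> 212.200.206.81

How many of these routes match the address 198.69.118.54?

5

Prefixes containing 198.69.118.54:
  0.0.0.0/0 (default, matches everything)
  196.0.0.0/6 (196.0.0.0 - 199.255.255.255)
  198.64.0.0/11 (198.64.0.0 - 198.95.255.255)
  198.64.0.0/12 (198.64.0.0 - 198.79.255.255)
  198.68.0.0/15 (198.68.0.0 - 198.69.255.255)
Total matching entries: 5.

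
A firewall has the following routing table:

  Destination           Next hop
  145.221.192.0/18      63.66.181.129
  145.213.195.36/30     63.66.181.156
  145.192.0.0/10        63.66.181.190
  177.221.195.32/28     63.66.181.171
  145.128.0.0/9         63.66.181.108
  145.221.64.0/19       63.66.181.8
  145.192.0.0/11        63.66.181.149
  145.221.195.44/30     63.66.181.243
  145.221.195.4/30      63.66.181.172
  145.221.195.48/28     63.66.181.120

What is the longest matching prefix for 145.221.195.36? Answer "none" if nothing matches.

Entries matching 145.221.195.36:
  145.128.0.0/9 (145.128.0.0 - 145.255.255.255)
  145.192.0.0/10 (145.192.0.0 - 145.255.255.255)
  145.192.0.0/11 (145.192.0.0 - 145.223.255.255)
  145.221.192.0/18 (145.221.192.0 - 145.221.255.255)
Most specific is 145.221.192.0/18.

145.221.192.0/18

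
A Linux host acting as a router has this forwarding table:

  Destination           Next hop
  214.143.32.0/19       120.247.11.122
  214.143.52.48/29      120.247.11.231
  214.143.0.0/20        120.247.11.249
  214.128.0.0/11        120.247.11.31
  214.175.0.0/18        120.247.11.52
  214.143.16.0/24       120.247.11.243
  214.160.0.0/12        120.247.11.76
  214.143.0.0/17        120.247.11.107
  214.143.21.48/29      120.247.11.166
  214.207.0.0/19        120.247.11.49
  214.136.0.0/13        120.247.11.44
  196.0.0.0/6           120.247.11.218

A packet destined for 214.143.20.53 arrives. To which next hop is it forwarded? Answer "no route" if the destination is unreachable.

120.247.11.107

Routes whose prefix contains 214.143.20.53:
  214.128.0.0/11 (214.128.0.0 - 214.159.255.255) -> 120.247.11.31
  214.136.0.0/13 (214.136.0.0 - 214.143.255.255) -> 120.247.11.44
  214.143.0.0/17 (214.143.0.0 - 214.143.127.255) -> 120.247.11.107
More-specific entries that do NOT match:
  214.143.52.48/29 (214.143.52.48 - 214.143.52.55) does not contain 214.143.20.53
  214.143.21.48/29 (214.143.21.48 - 214.143.21.55) does not contain 214.143.20.53
  214.143.16.0/24 (214.143.16.0 - 214.143.16.255) does not contain 214.143.20.53
  214.143.0.0/20 (214.143.0.0 - 214.143.15.255) does not contain 214.143.20.53
  214.143.32.0/19 (214.143.32.0 - 214.143.63.255) does not contain 214.143.20.53
  214.207.0.0/19 (214.207.0.0 - 214.207.31.255) does not contain 214.143.20.53
  214.175.0.0/18 (214.175.0.0 - 214.175.63.255) does not contain 214.143.20.53
Longest matching prefix is /17 -> next hop 120.247.11.107.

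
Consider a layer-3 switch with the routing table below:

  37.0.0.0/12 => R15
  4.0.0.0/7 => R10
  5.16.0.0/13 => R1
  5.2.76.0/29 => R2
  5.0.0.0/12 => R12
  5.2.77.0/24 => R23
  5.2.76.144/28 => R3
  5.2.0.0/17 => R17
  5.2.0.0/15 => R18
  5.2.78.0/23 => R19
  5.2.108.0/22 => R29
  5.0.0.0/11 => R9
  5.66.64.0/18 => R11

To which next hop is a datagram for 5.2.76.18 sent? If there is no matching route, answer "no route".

R17

Routes whose prefix contains 5.2.76.18:
  4.0.0.0/7 (4.0.0.0 - 5.255.255.255) -> R10
  5.0.0.0/11 (5.0.0.0 - 5.31.255.255) -> R9
  5.0.0.0/12 (5.0.0.0 - 5.15.255.255) -> R12
  5.2.0.0/15 (5.2.0.0 - 5.3.255.255) -> R18
  5.2.0.0/17 (5.2.0.0 - 5.2.127.255) -> R17
More-specific entries that do NOT match:
  5.2.76.0/29 (5.2.76.0 - 5.2.76.7) does not contain 5.2.76.18
  5.2.76.144/28 (5.2.76.144 - 5.2.76.159) does not contain 5.2.76.18
  5.2.77.0/24 (5.2.77.0 - 5.2.77.255) does not contain 5.2.76.18
  5.2.78.0/23 (5.2.78.0 - 5.2.79.255) does not contain 5.2.76.18
  5.2.108.0/22 (5.2.108.0 - 5.2.111.255) does not contain 5.2.76.18
  5.66.64.0/18 (5.66.64.0 - 5.66.127.255) does not contain 5.2.76.18
Longest matching prefix is /17 -> next hop R17.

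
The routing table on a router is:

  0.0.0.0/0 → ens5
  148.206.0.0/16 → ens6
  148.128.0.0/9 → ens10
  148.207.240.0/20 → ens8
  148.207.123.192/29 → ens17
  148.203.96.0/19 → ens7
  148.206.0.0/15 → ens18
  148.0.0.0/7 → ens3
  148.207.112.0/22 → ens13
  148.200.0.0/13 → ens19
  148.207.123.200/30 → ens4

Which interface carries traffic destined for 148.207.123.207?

ens18

Routes whose prefix contains 148.207.123.207:
  0.0.0.0/0 (default, matches everything) -> ens5
  148.0.0.0/7 (148.0.0.0 - 149.255.255.255) -> ens3
  148.128.0.0/9 (148.128.0.0 - 148.255.255.255) -> ens10
  148.200.0.0/13 (148.200.0.0 - 148.207.255.255) -> ens19
  148.206.0.0/15 (148.206.0.0 - 148.207.255.255) -> ens18
More-specific entries that do NOT match:
  148.207.123.200/30 (148.207.123.200 - 148.207.123.203) does not contain 148.207.123.207
  148.207.123.192/29 (148.207.123.192 - 148.207.123.199) does not contain 148.207.123.207
  148.207.112.0/22 (148.207.112.0 - 148.207.115.255) does not contain 148.207.123.207
  148.207.240.0/20 (148.207.240.0 - 148.207.255.255) does not contain 148.207.123.207
  148.203.96.0/19 (148.203.96.0 - 148.203.127.255) does not contain 148.207.123.207
  148.206.0.0/16 (148.206.0.0 - 148.206.255.255) does not contain 148.207.123.207
Longest matching prefix is /15 -> interface ens18.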